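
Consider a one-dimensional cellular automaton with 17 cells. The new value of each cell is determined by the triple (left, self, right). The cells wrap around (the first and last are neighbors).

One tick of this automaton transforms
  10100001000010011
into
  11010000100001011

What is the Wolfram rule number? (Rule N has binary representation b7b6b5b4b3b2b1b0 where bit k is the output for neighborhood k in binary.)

248

position 16: 111 → 1  (bit 7 = 1)
position 0: 110 → 1  (bit 6 = 1)
position 1: 101 → 1  (bit 5 = 1)
position 3: 100 → 1  (bit 4 = 1)
position 15: 011 → 1  (bit 3 = 1)
position 2: 010 → 0  (bit 2 = 0)
position 6: 001 → 0  (bit 1 = 0)
position 4: 000 → 0  (bit 0 = 0)
bits b7..b0 = 11111000 = 248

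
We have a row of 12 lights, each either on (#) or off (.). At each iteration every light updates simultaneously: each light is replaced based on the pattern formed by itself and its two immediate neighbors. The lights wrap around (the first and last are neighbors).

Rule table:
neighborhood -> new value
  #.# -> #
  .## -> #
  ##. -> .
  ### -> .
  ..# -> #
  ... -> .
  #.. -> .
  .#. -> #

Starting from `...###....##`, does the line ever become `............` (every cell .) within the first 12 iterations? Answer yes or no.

no

..##.....##.
.##.....##..
##.....##...
#.....##...#
.....##...##
....##...##.
...##...##..
..##...##...
.##...##....
##...##.....
#...##.....#
...##.....##
iteration 12 is ...##.....##, still not uniform .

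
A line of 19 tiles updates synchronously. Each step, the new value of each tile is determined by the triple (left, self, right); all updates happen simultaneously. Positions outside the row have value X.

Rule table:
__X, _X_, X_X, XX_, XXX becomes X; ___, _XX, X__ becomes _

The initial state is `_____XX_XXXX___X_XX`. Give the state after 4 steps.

step 1: ____X_XX_XXX__XXX_X
step 2: ___XXX_XX_XX_X_XXX_
step 3: __X_XXX_XX_XXXX_XXX
step 4: _XXX_XXX_XX_XXXX_XX

_XXX_XXX_XX_XXXX_XX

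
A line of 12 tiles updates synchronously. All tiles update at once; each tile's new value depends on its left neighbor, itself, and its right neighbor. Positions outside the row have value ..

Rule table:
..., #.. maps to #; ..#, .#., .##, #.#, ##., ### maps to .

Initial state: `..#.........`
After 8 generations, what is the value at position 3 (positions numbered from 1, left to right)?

#..#########
.#..........
..##########
#...........
.###########
............
############
............
position 3 holds .

.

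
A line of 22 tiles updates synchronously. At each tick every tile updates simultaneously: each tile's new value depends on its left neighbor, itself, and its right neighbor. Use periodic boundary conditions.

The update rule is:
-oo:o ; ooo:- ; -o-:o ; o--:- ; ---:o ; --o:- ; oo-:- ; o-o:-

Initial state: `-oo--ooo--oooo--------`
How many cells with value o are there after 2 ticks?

9

-o---o----o----ooooooo
-o-o-o-oo-o-oo-o------
count of o: 9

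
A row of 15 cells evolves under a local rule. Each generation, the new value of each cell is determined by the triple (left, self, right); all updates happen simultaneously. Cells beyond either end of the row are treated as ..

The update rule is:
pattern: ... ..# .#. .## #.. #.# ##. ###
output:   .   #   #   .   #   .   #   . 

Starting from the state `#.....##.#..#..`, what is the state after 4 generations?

##...#.#.#####.
.##.##.#.....##
#.#..#.##...#.#
#.####..##.##.#

#.####..##.##.#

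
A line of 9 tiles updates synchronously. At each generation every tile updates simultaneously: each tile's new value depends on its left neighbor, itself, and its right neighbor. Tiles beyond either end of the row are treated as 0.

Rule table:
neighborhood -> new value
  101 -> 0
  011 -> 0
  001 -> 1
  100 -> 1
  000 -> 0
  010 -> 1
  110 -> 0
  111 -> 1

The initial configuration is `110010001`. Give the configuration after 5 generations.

001111011
010110000
110001000
001011100
011001010

011001010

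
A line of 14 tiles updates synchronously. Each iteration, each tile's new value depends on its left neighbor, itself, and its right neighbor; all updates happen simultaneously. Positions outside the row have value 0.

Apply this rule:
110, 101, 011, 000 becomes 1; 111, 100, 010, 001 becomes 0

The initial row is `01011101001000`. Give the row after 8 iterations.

10100010000011

iteration 1: 00110110000011
iteration 2: 10111110111011
iteration 3: 01100011101111
iteration 4: 01101010111001
iteration 5: 01110101101000
iteration 6: 01011011110011
iteration 7: 00111110010011
iteration 8: 10100010000011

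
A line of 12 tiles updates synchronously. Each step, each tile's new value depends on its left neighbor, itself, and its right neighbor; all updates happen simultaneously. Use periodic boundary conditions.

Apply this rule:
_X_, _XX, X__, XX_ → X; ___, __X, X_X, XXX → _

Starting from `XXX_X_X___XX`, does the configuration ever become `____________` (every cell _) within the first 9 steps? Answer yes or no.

__X_X_XX__X_
__X_X_XXX_XX
X_X_X_X_X_XX
X_X_X_X_X_X_
X_X_X_X_X_X_  (fixed point — unchanged through step 9)
step 9 is X_X_X_X_X_X_, still not uniform _

no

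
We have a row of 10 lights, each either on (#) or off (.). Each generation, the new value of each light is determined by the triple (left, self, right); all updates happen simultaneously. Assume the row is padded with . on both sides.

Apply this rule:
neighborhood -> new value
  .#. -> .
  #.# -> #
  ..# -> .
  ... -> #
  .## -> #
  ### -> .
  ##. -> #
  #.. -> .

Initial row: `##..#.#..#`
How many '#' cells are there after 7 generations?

8

##...#....
##.#...###
###..#.#.#
#.#...#.#.
.#..#..#..
.........#
########..
count of #: 8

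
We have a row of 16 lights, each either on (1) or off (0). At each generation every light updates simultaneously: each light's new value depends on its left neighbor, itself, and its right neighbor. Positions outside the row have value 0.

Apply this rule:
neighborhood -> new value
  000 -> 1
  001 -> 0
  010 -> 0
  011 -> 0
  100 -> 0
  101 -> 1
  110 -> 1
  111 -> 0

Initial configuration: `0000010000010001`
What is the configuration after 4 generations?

1111000111000100
0001010001010001
1100100100100100
0100000000000001

0100000000000001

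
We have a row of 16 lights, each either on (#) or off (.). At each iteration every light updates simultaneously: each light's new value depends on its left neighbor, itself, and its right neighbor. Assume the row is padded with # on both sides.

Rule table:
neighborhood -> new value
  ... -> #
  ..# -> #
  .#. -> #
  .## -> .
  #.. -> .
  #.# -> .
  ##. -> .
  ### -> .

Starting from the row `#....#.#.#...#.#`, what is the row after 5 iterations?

.#.#######.#####

iteration 1: ..####.#.#.###..
iteration 2: .#.....#.#.....#
iteration 3: .#.#####.#.####.
iteration 4: .#.......#......
iteration 5: .#.#######.#####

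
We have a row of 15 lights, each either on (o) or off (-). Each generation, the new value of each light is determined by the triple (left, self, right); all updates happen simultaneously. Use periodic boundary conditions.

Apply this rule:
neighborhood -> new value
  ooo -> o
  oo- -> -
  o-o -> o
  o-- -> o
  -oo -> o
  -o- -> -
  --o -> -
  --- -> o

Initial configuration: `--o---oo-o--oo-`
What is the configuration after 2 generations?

-o-o-o-o-o-o-oo

generation 1: o--oo-o-o-o-o-o
generation 2: -o-o-o-o-o-o-oo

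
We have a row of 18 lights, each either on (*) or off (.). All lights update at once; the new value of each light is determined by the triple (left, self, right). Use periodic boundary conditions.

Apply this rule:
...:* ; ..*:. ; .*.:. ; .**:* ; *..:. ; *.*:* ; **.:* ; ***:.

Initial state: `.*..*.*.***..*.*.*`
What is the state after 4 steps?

*.**.......****...

step 1: *....*.**.*...*.*.
step 2: ..**..****..*..*.*
step 3: ..**..*..*......*.
step 4: *.**.......****...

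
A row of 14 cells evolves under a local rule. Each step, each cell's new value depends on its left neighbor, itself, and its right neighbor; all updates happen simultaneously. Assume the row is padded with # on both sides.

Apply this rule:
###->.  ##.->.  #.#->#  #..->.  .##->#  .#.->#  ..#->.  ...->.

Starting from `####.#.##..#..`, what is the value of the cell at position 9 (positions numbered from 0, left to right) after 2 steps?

....####...#..
....#......#..
position 9 holds .

.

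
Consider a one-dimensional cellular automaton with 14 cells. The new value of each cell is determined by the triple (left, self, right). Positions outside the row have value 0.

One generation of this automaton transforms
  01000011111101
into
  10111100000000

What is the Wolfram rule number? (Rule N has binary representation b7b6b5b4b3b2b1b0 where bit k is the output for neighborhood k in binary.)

position 7: 111 → 0  (bit 7 = 0)
position 11: 110 → 0  (bit 6 = 0)
position 12: 101 → 0  (bit 5 = 0)
position 2: 100 → 1  (bit 4 = 1)
position 6: 011 → 0  (bit 3 = 0)
position 1: 010 → 0  (bit 2 = 0)
position 0: 001 → 1  (bit 1 = 1)
position 3: 000 → 1  (bit 0 = 1)
bits b7..b0 = 00010011 = 19

19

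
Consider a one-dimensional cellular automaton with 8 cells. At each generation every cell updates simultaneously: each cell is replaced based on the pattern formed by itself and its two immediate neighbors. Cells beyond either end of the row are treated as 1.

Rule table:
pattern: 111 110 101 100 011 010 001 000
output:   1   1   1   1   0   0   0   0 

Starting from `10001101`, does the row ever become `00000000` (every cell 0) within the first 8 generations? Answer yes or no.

no

generation 1: 11000110
generation 2: 11100011
generation 3: 11110001
generation 4: 11111000
generation 5: 11111100
generation 6: 11111110
generation 7: 11111111
generation 8: 11111111
generation 8 is 11111111, still not uniform 0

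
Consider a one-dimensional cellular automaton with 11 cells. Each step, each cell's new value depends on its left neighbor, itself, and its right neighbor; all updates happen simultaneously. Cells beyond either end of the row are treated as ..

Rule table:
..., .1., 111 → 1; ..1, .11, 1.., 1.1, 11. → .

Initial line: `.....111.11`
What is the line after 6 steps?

1111..1....
.11...1.111
....1.1..1.
111.1.1..1.
.1..1.1..1.
.1..1.1..1.

.1..1.1..1.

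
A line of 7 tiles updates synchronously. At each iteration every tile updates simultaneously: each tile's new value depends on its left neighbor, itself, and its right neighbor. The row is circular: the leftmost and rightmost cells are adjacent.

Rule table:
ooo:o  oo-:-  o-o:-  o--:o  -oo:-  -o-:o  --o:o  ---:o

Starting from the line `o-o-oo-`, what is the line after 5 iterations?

o-o----
o-ooooo
---oooo
ooo-oo-
-o-----

-o-----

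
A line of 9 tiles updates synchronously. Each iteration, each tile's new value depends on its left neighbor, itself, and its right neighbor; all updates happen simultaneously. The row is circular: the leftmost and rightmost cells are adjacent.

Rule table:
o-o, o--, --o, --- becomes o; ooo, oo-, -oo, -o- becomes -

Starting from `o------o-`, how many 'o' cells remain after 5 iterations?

-oooooo-o
o------o-  (repeats iteration 0; period 2)
iteration 5: -oooooo-o
count of o: 7

7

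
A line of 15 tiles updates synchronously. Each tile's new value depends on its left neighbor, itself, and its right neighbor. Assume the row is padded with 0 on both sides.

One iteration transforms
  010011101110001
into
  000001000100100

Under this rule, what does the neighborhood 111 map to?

1

At position 5 the neighborhood is 111; the next row has 1 there.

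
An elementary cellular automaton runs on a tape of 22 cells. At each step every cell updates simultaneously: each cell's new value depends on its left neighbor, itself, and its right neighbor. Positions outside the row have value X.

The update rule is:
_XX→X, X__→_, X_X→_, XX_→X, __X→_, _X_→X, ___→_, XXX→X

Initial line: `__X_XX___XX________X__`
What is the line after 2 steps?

__X_XX___XX________X__

step 1: __X_XX___XX________X__  (fixed point — unchanged through step 2)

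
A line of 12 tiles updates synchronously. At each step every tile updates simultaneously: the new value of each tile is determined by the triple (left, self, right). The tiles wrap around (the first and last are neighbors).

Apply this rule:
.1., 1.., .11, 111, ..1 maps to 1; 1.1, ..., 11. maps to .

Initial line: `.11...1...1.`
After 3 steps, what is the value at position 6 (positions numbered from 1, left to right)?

1

11.1.111.111
1..1.11..111
.111.1.11111
position 6 holds 1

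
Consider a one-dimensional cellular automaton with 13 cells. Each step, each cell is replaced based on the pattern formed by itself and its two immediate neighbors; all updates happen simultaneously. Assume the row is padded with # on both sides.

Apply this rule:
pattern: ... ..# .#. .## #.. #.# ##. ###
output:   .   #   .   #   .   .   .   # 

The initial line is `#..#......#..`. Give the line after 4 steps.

......#..####

step 1: ..#......#..#
step 2: .#......#..##
step 3: .......#..###
step 4: ......#..####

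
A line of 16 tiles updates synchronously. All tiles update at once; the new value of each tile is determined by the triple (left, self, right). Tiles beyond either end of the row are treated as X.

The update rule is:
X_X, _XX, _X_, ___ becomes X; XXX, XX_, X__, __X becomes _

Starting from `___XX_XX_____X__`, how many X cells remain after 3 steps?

_X_X_XX__XXX_X__
XXXXXX___X__XX__
_______X_X__X___
count of X: 3

3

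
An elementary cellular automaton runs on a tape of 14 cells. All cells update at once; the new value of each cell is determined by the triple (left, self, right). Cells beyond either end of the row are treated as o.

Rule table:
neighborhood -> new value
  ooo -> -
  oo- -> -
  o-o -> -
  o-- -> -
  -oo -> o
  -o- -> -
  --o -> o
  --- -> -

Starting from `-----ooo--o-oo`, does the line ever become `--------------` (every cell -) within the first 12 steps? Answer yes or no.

no

----oo---o--o-
---oo---o--o--
--oo---o--o--o
-oo---o--o--oo
-o---o--o--oo-
----o--o--oo--
---o--o--oo--o
--o--o--oo--oo
-o--o--oo--oo-
---o--oo--oo--
--o--oo--oo--o
-o--oo--oo--oo
step 12 is -o--oo--oo--oo, still not uniform -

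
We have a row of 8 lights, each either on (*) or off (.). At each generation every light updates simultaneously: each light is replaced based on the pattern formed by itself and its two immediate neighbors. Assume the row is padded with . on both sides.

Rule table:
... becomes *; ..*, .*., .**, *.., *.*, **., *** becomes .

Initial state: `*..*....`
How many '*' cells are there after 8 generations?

4

.....***
****....
.....***  (repeats generation 1; period 2)
generation 8: ****....
count of *: 4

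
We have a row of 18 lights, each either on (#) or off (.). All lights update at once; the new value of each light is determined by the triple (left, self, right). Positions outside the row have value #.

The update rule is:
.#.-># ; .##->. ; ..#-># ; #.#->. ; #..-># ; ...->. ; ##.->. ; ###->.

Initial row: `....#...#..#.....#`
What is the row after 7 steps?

.#.#...####......#

#..###.######...#.
.##..........#.##.
...#........##....
#.###......#..#..#
.....#....#######.
#...###..#........
.#.#...####......#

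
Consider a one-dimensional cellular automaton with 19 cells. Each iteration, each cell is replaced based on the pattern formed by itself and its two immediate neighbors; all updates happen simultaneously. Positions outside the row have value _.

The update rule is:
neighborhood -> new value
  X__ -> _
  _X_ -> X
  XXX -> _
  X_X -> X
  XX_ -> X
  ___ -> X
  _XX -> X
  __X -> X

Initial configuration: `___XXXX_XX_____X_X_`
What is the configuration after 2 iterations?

XXXX__XXXX_XXXXXXX_
X__X_XX__XXX_____X_

X__X_XX__XXX_____X_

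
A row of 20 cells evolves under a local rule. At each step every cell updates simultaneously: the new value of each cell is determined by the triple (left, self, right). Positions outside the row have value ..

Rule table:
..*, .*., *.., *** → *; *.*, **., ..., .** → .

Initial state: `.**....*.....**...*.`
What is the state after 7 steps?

..*.*.*...**.*.*.**.

*..*..***...*..*.***
******.*.*.*****..*.
.****..*.*..***.****
*.**.***.***.*...**.
*.....*...*..**.*..*
**...***.****...****
..*.*.*...**.*.*.**.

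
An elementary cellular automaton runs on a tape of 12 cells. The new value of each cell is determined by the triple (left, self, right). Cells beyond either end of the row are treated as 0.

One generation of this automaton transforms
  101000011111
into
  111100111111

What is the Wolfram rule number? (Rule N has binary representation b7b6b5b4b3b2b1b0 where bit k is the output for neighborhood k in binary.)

position 8: 111 → 1  (bit 7 = 1)
position 11: 110 → 1  (bit 6 = 1)
position 1: 101 → 1  (bit 5 = 1)
position 3: 100 → 1  (bit 4 = 1)
position 7: 011 → 1  (bit 3 = 1)
position 0: 010 → 1  (bit 2 = 1)
position 6: 001 → 1  (bit 1 = 1)
position 4: 000 → 0  (bit 0 = 0)
bits b7..b0 = 11111110 = 254

254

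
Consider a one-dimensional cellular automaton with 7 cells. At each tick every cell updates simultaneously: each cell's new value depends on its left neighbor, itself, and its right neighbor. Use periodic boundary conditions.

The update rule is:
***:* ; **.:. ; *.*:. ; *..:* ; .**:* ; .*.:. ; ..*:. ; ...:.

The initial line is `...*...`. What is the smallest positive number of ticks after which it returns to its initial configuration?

7

tick 1: ....*..
tick 2: .....*.
tick 3: ......*
tick 4: *......
tick 5: .*.....
tick 6: ..*....
tick 7: ...*...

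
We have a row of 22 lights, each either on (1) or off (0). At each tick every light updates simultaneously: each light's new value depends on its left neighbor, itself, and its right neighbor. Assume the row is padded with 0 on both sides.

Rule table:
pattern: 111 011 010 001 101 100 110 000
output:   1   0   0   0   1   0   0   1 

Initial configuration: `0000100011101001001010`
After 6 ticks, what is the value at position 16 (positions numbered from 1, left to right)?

1

tick 1: 1110001001010000000100
tick 2: 0100100000100111110001
tick 3: 0000001110000011100100
tick 4: 1111100100111001000001
tick 5: 0111000000010000011100
tick 6: 0010011111000111001001
position 16 holds 1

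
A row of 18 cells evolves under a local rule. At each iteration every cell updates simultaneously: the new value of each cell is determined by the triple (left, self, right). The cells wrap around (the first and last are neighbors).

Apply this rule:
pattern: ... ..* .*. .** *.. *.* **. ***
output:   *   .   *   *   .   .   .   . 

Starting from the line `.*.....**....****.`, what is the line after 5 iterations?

.*.***.*..**.*....
.*.*...*..*..*.***
.*.*.*.*..*..*.*..
.*.*.*.*..*..*.*.*
.*.*.*.*..*..*.*.*

.*.*.*.*..*..*.*.*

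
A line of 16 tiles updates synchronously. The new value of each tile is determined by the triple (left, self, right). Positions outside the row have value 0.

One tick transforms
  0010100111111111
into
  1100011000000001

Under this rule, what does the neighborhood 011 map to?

At position 7 the neighborhood is 011; the next row has 0 there.

0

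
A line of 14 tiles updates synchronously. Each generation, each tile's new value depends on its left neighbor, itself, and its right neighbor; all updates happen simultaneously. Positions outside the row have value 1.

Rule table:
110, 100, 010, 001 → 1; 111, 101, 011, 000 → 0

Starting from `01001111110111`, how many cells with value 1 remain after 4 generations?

7

generation 1: 01110000010000
generation 2: 00011000111001
generation 3: 10101101001110
generation 4: 10100101110010
count of 1: 7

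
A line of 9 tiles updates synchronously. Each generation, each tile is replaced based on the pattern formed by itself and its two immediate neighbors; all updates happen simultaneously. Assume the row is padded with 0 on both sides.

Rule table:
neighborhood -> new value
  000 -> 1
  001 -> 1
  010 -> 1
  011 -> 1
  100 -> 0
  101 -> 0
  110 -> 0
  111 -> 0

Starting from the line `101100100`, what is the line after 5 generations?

101010100

generation 1: 101001101
generation 2: 101011001
generation 3: 101010011
generation 4: 101010110
generation 5: 101010100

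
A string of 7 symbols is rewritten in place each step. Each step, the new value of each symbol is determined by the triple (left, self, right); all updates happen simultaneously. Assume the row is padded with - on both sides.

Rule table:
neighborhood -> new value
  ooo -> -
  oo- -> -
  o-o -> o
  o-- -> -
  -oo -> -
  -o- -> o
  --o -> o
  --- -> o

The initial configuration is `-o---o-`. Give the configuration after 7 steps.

step 1: oo-ooo-
step 2: --o----
step 3: ooo-ooo
step 4: ---o---
step 5: oooo-oo
step 6: ----o--
step 7: ooooo-o

ooooo-o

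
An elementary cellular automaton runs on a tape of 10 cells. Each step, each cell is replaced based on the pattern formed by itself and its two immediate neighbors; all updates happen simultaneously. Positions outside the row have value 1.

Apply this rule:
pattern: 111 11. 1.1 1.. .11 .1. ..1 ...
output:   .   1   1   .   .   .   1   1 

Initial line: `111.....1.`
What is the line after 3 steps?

step 1: ..1.1111.1
step 2: .1.1...11.
step 3: 1.1..11.11

1.1..11.11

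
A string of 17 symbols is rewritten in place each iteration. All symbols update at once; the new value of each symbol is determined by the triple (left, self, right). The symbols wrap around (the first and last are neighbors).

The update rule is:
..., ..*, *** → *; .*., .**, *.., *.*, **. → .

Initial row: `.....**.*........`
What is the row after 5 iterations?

*****.....*******
****..****.******
***..*.**...*****
**..*.....**.****
*..*..****....***

*..*..****....***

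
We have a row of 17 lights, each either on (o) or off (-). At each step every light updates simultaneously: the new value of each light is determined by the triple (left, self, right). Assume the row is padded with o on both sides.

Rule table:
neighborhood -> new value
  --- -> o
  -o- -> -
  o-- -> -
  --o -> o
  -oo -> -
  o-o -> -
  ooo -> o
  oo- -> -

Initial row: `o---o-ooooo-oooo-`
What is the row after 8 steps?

--oo---ooo---oo--
-o---oo-o--oo---o
---oo-----o---oo-
-oo---oooo--oo---
----oo-oo--o---oo
-ooo------o--oo-o
--o--ooooo--o----
-o--o-ooo--o--ooo

-o--o-ooo--o--ooo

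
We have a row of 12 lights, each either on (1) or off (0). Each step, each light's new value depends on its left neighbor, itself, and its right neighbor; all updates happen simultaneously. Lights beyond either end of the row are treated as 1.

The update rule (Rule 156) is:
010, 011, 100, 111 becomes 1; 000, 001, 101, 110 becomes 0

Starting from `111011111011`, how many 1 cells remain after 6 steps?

7

110011110011
101011101011
001011001011
101010101011
001010101011
101010101011
count of 1: 7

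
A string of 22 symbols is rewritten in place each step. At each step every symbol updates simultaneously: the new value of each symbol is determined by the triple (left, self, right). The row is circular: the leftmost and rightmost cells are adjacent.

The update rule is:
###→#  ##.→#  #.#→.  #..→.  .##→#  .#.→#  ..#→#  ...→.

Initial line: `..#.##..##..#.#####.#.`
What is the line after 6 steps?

###.##.###.##.#####.#.

.##.##.###.##.#####.#.
###.##.###.##.#####.#.
###.##.###.##.#####.#.  (fixed point — unchanged through step 6)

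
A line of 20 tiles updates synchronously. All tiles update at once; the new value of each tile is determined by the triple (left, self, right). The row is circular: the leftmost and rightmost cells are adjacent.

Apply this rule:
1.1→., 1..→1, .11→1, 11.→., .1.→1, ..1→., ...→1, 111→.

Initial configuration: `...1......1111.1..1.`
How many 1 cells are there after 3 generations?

13

generation 1: 11.111111.1....11.11
generation 2: ...1......1111.1..1.  (repeats generation 0; period 2)
generation 3: 11.111111.1....11.11
count of 1: 13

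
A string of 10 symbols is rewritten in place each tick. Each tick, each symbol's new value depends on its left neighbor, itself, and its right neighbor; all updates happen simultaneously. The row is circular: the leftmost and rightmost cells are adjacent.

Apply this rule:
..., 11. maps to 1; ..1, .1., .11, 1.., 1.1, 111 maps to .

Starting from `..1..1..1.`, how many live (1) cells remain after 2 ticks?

7

1.........
..1111111.
count of 1: 7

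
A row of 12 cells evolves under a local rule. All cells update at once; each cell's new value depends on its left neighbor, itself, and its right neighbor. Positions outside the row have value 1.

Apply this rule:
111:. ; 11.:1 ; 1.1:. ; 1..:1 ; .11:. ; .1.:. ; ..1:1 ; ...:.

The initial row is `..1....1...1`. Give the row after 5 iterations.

.1..11.111..

iteration 1: 11.1..1.1.1.
iteration 2: .1..11......
iteration 3: ..11.11....1
iteration 4: 11.1..11..1.
iteration 5: .1..11.111..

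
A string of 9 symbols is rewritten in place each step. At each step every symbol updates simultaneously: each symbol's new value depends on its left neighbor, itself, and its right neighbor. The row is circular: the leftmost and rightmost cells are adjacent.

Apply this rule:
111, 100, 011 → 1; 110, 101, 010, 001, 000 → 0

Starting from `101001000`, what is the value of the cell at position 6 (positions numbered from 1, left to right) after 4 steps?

000100100
000010010
000001001
100000100
position 6 holds 0

0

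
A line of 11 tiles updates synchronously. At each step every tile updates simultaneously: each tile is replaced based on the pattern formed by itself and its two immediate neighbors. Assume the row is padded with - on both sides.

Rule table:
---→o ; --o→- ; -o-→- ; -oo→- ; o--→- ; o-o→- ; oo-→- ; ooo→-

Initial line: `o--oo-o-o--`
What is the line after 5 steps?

----------o

----------o
ooooooooo--
----------o  (repeats step 1; period 2)
step 5: ----------o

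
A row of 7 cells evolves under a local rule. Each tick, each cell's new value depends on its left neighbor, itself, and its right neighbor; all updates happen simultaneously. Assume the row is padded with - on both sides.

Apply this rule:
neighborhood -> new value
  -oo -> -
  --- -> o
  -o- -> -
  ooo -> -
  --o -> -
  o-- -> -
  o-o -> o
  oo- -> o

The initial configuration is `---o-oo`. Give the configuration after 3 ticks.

---o---

tick 1: oo--o-o
tick 2: -o---o-
tick 3: ---o---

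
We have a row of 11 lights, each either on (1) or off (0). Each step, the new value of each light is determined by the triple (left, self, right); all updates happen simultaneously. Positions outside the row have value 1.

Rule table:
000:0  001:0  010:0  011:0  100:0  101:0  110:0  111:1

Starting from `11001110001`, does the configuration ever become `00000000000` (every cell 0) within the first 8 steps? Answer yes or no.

step 1: 10000100000
step 2: 00000000000
all cells are 0 at step 2

yes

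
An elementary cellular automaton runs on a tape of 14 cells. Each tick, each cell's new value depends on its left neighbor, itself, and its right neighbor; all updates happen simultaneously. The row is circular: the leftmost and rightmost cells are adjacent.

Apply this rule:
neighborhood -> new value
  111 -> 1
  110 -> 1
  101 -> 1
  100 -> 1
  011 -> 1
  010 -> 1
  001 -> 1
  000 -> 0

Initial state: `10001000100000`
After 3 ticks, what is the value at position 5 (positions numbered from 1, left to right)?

1

tick 1: 11011101110001
tick 2: 11111111111011
tick 3: 11111111111111
position 5 holds 1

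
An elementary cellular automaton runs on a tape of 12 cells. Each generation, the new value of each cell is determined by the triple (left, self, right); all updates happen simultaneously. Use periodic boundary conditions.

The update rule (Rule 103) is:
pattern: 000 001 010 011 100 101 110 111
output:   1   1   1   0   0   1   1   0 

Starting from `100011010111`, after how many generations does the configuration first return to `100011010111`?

101101111000
110110001011
011010111100
101111000101
110001011110
010111100011
111000101101
001011110110
111100011010
000101101111
011110110001
100011010111

12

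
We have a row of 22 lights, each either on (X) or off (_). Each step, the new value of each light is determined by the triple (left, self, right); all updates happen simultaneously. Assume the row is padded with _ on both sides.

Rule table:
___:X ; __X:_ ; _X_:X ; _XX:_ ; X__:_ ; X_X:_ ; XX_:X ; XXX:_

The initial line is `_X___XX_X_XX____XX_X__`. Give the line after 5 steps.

_X_X__X_X__X_XX__X_X_X
_X_X__X_X__X__X__X_X_X
_X_X__X_X__X__X__X_X_X  (fixed point — unchanged through step 5)

_X_X__X_X__X__X__X_X_X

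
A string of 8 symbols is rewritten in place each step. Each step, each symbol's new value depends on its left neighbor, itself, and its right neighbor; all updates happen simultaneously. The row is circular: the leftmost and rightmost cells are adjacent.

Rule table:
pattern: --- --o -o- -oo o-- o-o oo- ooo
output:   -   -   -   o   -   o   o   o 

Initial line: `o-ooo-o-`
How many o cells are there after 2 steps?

7

step 1: -ooooo-o
step 2: ooooooo-
count of o: 7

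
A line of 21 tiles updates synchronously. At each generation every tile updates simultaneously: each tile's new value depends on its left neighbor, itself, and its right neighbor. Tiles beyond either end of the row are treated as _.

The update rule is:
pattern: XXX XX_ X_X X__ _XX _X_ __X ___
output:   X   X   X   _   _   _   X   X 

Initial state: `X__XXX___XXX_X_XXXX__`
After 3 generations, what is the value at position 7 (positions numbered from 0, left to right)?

__X_XX_XX_XXX_X_XXX_X
XX_X_XX_XX_XXX_X_XXX_
_XX_X_XX_XX_XXX_X_XX_
position 7 holds X

X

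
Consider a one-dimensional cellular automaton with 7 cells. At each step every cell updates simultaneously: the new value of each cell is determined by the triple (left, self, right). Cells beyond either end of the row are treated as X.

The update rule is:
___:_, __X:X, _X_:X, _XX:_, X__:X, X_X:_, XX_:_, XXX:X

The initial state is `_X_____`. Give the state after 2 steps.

_XX___X
___X_X_

___X_X_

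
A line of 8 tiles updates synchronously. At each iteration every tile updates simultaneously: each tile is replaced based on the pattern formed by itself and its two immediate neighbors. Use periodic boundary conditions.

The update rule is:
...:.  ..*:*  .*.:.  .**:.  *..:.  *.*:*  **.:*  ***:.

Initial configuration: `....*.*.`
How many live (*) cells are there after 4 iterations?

...*.*..
..*.*...
.*.*....
*.*.....
count of *: 2

2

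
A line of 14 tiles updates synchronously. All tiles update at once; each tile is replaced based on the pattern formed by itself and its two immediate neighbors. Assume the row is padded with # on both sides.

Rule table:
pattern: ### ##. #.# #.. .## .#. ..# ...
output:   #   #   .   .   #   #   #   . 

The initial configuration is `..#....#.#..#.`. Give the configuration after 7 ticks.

.##.####.#.##.

.##...##.#.##.
.##..###.#.##.
.##.####.#.##.
.##.####.#.##.  (fixed point — unchanged through tick 7)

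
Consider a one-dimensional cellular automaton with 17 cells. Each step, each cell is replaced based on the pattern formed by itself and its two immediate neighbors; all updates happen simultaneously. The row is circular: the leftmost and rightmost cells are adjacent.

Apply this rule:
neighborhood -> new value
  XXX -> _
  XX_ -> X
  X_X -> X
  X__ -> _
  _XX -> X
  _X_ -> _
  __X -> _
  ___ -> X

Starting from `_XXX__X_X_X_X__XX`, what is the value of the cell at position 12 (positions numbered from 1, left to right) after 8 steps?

XX_X___X_X_X___XX
_XX__X__X_X__X_X_
_XX______X____X__
_XX_XXXX___XX___X
XXXXX__X_X_XX_X__
X___X___X_XXXX___
__X___X__XX__X_X_
X___X____XX___X__
position 12 holds _

_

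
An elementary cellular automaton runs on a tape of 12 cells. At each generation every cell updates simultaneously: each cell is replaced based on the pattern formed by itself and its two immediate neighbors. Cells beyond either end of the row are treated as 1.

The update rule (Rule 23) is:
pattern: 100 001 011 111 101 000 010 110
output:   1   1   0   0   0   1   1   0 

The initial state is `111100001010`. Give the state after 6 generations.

000011111010
111100000010
000011111110
111100000000
000011111111
111100000000

111100000000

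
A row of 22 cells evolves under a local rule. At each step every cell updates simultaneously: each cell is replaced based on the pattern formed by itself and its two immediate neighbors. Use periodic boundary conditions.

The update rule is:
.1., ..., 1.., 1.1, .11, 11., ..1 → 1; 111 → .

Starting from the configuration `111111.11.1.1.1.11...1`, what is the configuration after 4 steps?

111111...............1

.....11111111111111111
111111...............1
.....11111111111111111  (repeats step 1; period 2)
step 4: 111111...............1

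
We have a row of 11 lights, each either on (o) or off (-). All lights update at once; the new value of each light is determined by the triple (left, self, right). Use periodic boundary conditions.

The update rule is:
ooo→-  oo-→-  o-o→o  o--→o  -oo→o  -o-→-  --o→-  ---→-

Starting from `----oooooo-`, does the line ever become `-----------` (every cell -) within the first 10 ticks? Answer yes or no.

no

----o-----o
o----o-----
-o----o----
--o----o---
---o----o--
----o----o-
-----o----o
o-----o----
-o-----o---
--o-----o--
tick 10 is --o-----o--, still not uniform -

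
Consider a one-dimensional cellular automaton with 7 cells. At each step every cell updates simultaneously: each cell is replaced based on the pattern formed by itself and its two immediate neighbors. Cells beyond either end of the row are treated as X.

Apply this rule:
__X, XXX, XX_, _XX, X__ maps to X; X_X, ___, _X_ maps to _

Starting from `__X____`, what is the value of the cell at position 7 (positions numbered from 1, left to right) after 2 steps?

XX_X__X
XX__XXX
position 7 holds X

X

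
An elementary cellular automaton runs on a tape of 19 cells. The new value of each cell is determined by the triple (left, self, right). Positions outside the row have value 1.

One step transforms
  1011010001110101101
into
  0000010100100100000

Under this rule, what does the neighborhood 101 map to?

0

At position 1 the neighborhood is 101; the next row has 0 there.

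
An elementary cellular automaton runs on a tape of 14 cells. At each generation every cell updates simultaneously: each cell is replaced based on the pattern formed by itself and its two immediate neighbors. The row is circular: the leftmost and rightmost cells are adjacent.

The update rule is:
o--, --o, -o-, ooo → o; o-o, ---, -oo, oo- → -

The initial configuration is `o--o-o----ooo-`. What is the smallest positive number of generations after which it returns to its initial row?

oooo-oo--o-o--
-oo----ooo-ooo
---o--o-o---o-
--ooooo-oo-ooo
oo-ooo------o-
----o-o----oo-
---oo-oo--o--o
o-o-----oooooo
--oo---o-ooooo
oo--o-oo--ooo-
--ooo---oo-o--
-o-o-o-o---oo-
oo-o-o-oo-o--o
o--o-o----ooo-

14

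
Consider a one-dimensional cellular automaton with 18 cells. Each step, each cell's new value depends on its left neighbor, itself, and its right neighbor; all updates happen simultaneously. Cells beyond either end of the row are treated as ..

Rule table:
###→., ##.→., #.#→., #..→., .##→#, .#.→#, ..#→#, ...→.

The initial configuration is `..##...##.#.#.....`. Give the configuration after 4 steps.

step 1: .##...##..#.#.....
step 2: ##...##..##.#.....
step 3: #...##..##..#.....
step 4: #..##..##..##.....

#..##..##..##.....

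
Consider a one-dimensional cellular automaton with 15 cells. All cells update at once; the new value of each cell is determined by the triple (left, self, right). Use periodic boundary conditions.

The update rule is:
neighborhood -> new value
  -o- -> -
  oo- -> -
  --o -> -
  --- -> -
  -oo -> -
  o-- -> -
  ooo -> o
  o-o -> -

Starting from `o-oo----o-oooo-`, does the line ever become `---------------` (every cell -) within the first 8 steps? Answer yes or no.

yes

-----------oo--
---------------
all cells are - at step 2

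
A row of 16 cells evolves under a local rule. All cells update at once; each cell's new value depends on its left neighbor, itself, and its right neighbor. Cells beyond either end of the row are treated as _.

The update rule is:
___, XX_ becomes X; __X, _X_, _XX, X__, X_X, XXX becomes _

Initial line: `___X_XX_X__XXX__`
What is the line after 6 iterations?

X_____X______X_X

XX____X______X_X
_X_XX___XXXX____
____X_X____X_XXX
XXX_____XX_____X
__X_XXX__X_XXX__
X_____X______X_X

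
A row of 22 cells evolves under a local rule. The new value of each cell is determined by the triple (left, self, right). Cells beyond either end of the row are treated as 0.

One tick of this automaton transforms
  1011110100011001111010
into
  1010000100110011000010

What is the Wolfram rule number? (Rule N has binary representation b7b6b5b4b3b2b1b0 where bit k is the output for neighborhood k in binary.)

position 3: 111 → 0  (bit 7 = 0)
position 5: 110 → 0  (bit 6 = 0)
position 1: 101 → 0  (bit 5 = 0)
position 8: 100 → 0  (bit 4 = 0)
position 2: 011 → 1  (bit 3 = 1)
position 0: 010 → 1  (bit 2 = 1)
position 10: 001 → 1  (bit 1 = 1)
position 9: 000 → 0  (bit 0 = 0)
bits b7..b0 = 00001110 = 14

14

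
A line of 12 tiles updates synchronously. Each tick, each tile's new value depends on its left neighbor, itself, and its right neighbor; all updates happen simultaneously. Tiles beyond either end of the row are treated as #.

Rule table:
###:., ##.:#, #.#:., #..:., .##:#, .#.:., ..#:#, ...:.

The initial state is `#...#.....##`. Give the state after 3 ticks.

tick 1: #..#.....##.
tick 2: #.#.....###.
tick 3: #......##.#.

#......##.#.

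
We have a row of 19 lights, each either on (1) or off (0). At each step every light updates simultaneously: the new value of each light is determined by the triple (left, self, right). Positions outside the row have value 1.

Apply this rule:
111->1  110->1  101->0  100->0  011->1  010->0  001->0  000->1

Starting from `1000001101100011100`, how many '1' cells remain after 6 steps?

11

step 1: 1011101101101011100
step 2: 1011101101100011100
step 3: 1011101101101011100  (repeats step 1; period 2)
step 6: 1011101101100011100
count of 1: 11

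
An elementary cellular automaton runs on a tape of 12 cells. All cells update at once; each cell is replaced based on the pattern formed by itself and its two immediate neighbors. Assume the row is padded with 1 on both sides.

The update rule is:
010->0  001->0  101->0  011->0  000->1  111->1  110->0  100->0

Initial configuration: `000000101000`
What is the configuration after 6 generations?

generation 1: 011110000010
generation 2: 001100111000
generation 3: 000000010010
generation 4: 011111000000
generation 5: 001110011110
generation 6: 000100001100

000100001100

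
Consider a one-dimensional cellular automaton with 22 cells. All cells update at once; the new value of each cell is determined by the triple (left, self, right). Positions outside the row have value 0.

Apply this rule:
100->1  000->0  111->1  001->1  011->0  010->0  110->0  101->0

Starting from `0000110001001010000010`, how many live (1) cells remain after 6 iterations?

0001001010110001000101
0010110000001010101000
0100001000010000000100
1010010100101000001010
0001100011000100010001
0010010100101010101010
count of 1: 9

9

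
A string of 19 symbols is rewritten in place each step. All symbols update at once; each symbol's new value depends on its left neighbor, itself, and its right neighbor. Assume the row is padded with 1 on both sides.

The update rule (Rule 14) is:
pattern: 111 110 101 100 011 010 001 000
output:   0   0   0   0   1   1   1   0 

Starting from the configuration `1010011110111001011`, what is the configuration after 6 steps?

0010110000100011010
0110100001100110010
0100100011001100110
0101100110011001100
0101001100110011001
0101011001100110011

0101011001100110011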